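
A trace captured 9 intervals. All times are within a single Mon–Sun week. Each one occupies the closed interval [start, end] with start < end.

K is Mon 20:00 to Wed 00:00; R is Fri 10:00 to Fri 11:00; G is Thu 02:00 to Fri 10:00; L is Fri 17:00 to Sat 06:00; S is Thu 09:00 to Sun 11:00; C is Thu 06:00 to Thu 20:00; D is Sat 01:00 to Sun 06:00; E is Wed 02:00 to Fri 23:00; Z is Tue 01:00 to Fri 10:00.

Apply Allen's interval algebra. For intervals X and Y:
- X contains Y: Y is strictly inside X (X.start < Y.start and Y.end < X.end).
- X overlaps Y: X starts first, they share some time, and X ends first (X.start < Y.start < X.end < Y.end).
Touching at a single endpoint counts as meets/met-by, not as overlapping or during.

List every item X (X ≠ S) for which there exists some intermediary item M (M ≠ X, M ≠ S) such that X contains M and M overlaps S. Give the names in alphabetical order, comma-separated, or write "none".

Target S = [Thu 09:00, Sun 11:00].
Intermediaries M with M overlaps S: C, E, G, Z.
Via C — items with X contains C: E, G, Z.
Via E — items with X contains E: none.
Via G — items with X contains G: E.
Via Z — items with X contains Z: none.
Union: E, G, Z.

E, G, Z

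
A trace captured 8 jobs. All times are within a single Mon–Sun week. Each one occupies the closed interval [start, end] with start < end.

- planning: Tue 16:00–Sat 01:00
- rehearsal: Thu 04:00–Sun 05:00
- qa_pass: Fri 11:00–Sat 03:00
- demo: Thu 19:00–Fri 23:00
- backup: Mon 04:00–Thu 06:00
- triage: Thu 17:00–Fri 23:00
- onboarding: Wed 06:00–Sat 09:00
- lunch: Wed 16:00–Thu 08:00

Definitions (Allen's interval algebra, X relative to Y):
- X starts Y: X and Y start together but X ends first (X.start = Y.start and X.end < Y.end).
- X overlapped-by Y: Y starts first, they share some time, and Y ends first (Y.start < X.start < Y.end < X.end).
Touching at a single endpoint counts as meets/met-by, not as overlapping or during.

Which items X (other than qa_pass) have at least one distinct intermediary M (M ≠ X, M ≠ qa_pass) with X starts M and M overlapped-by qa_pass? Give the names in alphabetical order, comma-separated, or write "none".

none

Target qa_pass = [Fri 11:00, Sat 03:00].
Intermediaries M with M overlapped-by qa_pass: none.
Union: none.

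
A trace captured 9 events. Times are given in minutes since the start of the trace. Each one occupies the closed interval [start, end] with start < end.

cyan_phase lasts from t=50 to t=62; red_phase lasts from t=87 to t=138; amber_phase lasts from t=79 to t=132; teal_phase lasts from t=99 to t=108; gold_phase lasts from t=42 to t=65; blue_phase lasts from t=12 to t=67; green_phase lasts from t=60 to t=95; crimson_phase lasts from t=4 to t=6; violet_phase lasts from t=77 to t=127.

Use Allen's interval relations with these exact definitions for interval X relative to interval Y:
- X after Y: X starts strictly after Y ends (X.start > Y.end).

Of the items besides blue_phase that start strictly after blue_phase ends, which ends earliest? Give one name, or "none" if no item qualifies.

Target blue_phase = [t=12, t=67].
amber_phase [t=79, t=132] → after → candidate.
crimson_phase [t=4, t=6] → before → excluded.
cyan_phase [t=50, t=62] → during → excluded.
gold_phase [t=42, t=65] → during → excluded.
green_phase [t=60, t=95] → overlapped-by → excluded.
red_phase [t=87, t=138] → after → candidate.
teal_phase [t=99, t=108] → after → candidate.
violet_phase [t=77, t=127] → after → candidate.
Among candidates, earliest end is t=108 → teal_phase.

teal_phase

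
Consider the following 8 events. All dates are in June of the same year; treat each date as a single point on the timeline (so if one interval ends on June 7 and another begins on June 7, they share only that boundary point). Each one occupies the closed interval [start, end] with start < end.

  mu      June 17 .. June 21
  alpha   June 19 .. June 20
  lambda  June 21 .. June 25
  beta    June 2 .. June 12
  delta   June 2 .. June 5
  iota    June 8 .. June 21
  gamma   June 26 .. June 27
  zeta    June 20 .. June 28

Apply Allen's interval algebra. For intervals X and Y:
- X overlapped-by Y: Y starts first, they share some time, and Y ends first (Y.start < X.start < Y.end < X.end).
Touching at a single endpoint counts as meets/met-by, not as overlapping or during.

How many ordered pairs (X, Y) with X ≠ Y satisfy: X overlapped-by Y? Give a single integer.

3

Checking all 56 ordered pairs for relation 'overlapped-by'; matching pairs in alphabetical order:
(iota, beta): iota overlapped-by beta ✓
(zeta, iota): zeta overlapped-by iota ✓
(zeta, mu): zeta overlapped-by mu ✓
Count: 3.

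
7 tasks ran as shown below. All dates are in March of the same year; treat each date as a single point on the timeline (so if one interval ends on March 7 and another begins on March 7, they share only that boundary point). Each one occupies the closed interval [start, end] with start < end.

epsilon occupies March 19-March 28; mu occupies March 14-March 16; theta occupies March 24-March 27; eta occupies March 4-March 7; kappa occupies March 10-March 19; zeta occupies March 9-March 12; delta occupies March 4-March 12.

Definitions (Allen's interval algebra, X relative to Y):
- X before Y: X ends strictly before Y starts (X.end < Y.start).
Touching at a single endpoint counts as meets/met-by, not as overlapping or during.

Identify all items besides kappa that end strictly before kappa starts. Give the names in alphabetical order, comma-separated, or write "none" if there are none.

eta

Target kappa = [March 10, March 19].
delta [March 4, March 12] → overlaps → no.
epsilon [March 19, March 28] → met-by → no.
eta [March 4, March 7] → before → yes.
mu [March 14, March 16] → during → no.
theta [March 24, March 27] → after → no.
zeta [March 9, March 12] → overlaps → no.
Result: eta.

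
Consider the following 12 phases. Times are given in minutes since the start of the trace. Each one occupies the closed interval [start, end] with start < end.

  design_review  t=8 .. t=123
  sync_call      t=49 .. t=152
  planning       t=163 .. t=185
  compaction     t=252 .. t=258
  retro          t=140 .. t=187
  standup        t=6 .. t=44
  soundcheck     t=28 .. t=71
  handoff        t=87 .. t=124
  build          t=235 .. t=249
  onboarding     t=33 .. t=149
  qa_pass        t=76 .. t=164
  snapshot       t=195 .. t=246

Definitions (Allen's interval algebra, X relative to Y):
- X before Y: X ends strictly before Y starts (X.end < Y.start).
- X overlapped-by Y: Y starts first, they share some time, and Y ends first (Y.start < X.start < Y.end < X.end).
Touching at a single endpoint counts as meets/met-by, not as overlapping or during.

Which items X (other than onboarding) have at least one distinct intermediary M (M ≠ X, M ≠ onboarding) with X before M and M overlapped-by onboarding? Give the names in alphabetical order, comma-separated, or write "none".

Target onboarding = [t=33, t=149].
Intermediaries M with M overlapped-by onboarding: qa_pass, retro, sync_call.
Via qa_pass — items with X before qa_pass: soundcheck, standup.
Via retro — items with X before retro: design_review, handoff, soundcheck, standup.
Via sync_call — items with X before sync_call: standup.
Union: design_review, handoff, soundcheck, standup.

design_review, handoff, soundcheck, standup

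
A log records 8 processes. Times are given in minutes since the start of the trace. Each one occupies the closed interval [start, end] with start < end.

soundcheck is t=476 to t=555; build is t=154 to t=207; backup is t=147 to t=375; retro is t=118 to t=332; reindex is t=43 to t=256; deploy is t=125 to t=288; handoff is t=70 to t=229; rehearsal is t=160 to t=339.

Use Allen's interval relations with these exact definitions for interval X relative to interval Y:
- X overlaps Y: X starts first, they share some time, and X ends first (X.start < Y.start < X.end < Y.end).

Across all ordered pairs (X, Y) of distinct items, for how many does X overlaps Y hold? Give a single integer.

Checking all 56 ordered pairs for relation 'overlaps'; matching pairs in alphabetical order:
(build, rehearsal): build overlaps rehearsal ✓
(deploy, backup): deploy overlaps backup ✓
(deploy, rehearsal): deploy overlaps rehearsal ✓
(handoff, backup): handoff overlaps backup ✓
(handoff, deploy): handoff overlaps deploy ✓
(handoff, rehearsal): handoff overlaps rehearsal ✓
(handoff, retro): handoff overlaps retro ✓
(reindex, backup): reindex overlaps backup ✓
(reindex, deploy): reindex overlaps deploy ✓
(reindex, rehearsal): reindex overlaps rehearsal ✓
(reindex, retro): reindex overlaps retro ✓
(retro, backup): retro overlaps backup ✓
(retro, rehearsal): retro overlaps rehearsal ✓
Count: 13.

13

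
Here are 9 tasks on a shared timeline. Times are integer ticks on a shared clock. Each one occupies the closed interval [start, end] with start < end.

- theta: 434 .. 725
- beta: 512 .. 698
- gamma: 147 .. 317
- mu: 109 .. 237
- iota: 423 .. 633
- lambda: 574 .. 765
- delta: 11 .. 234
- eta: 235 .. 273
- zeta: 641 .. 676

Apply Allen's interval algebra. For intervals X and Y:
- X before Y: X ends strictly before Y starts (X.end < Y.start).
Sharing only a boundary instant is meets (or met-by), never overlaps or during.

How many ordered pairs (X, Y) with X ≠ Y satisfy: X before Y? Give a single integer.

Checking all 72 ordered pairs for relation 'before'; matching pairs in alphabetical order:
(delta, beta): delta before beta ✓
(delta, eta): delta before eta ✓
(delta, iota): delta before iota ✓
(delta, lambda): delta before lambda ✓
(delta, theta): delta before theta ✓
(delta, zeta): delta before zeta ✓
(eta, beta): eta before beta ✓
(eta, iota): eta before iota ✓
(eta, lambda): eta before lambda ✓
(eta, theta): eta before theta ✓
(eta, zeta): eta before zeta ✓
(gamma, beta): gamma before beta ✓
(gamma, iota): gamma before iota ✓
(gamma, lambda): gamma before lambda ✓
(gamma, theta): gamma before theta ✓
(gamma, zeta): gamma before zeta ✓
(iota, zeta): iota before zeta ✓
(mu, beta): mu before beta ✓
(mu, iota): mu before iota ✓
(mu, lambda): mu before lambda ✓
(mu, theta): mu before theta ✓
(mu, zeta): mu before zeta ✓
Count: 22.

22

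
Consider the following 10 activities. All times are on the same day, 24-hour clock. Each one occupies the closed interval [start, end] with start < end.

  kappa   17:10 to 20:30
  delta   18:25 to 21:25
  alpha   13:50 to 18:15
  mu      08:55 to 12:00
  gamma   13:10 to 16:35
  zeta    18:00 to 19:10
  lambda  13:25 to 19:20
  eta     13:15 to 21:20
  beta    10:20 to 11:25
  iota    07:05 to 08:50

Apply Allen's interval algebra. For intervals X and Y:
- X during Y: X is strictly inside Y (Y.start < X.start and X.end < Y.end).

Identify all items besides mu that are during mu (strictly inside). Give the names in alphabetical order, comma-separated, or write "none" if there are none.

Target mu = [08:55, 12:00].
alpha [13:50, 18:15] → after → no.
beta [10:20, 11:25] → during → yes.
delta [18:25, 21:25] → after → no.
eta [13:15, 21:20] → after → no.
gamma [13:10, 16:35] → after → no.
iota [07:05, 08:50] → before → no.
kappa [17:10, 20:30] → after → no.
lambda [13:25, 19:20] → after → no.
zeta [18:00, 19:10] → after → no.
Result: beta.

beta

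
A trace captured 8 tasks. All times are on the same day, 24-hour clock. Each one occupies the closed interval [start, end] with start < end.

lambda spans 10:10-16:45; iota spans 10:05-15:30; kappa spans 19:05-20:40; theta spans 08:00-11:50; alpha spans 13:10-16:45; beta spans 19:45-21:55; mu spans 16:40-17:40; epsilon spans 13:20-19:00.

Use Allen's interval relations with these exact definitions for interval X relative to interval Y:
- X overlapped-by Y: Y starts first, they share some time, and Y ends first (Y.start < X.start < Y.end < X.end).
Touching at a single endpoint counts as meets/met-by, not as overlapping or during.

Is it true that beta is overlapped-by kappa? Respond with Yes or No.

Yes

beta = [19:45, 21:55], kappa = [19:05, 20:40].
Actual relation of beta to kappa: overlapped-by.
Asked whether 'overlapped-by' holds → Yes.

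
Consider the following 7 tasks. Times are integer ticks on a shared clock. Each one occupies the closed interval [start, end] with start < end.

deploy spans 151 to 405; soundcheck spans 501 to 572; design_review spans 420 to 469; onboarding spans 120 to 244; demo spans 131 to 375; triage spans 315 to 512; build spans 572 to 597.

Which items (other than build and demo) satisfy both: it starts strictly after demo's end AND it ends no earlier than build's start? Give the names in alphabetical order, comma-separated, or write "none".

Conditions: its start is strictly after demo's end (X.start > 375) AND its end is no earlier than build's start (X.end >= 572).
deploy: start 151 > 375? ✗; end 405 >= 572? ✗ → no.
design_review: start 420 > 375? ✓; end 469 >= 572? ✗ → no.
onboarding: start 120 > 375? ✗; end 244 >= 572? ✗ → no.
soundcheck: start 501 > 375? ✓; end 572 >= 572? ✓ → yes.
triage: start 315 > 375? ✗; end 512 >= 572? ✗ → no.
Result: soundcheck.

soundcheck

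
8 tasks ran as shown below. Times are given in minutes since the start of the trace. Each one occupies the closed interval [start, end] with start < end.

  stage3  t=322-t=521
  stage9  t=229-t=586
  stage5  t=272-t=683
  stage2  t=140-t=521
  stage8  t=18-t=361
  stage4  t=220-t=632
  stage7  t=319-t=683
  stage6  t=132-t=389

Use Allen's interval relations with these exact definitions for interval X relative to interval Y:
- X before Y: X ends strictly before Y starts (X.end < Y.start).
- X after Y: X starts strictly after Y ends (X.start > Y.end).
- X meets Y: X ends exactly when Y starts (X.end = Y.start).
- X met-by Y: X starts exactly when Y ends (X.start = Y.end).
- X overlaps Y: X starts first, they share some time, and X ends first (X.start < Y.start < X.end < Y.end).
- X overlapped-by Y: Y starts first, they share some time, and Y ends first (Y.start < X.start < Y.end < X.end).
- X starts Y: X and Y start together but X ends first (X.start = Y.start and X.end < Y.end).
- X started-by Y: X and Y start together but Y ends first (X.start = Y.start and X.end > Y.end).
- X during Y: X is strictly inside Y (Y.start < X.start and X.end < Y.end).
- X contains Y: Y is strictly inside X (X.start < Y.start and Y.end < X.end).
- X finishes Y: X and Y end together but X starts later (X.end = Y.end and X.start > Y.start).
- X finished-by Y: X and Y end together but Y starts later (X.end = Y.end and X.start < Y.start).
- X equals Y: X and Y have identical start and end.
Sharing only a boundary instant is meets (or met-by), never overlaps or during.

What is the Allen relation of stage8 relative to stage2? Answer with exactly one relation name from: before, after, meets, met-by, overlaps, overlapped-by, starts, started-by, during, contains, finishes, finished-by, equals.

stage8 = [t=18, t=361]; stage2 = [t=140, t=521].
Compare endpoints: stage8.start < stage2.start, stage8.start < stage2.end, stage8.end > stage2.start, stage8.end < stage2.end.
That pattern is 'overlaps'.

overlaps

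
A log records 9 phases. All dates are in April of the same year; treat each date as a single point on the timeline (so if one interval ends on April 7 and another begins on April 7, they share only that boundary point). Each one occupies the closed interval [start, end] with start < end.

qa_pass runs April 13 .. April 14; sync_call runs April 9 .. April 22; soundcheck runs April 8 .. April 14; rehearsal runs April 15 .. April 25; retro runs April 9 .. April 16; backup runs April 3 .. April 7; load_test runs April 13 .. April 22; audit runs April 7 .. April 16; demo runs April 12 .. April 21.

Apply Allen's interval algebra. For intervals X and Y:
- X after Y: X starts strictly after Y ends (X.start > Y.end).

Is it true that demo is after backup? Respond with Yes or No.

demo = [April 12, April 21], backup = [April 3, April 7].
Actual relation of demo to backup: after.
Asked whether 'after' holds → Yes.

Yes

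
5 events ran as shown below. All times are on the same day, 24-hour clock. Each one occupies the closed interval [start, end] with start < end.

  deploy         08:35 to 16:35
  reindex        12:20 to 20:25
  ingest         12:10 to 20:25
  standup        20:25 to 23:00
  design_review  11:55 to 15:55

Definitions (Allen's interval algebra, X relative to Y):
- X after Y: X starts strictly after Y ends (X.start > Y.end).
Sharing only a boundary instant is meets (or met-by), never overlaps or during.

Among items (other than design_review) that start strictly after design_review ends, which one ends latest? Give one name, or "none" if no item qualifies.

Target design_review = [11:55, 15:55].
deploy [08:35, 16:35] → contains → excluded.
ingest [12:10, 20:25] → overlapped-by → excluded.
reindex [12:20, 20:25] → overlapped-by → excluded.
standup [20:25, 23:00] → after → candidate.
Among candidates, latest end is 23:00 → standup.

standup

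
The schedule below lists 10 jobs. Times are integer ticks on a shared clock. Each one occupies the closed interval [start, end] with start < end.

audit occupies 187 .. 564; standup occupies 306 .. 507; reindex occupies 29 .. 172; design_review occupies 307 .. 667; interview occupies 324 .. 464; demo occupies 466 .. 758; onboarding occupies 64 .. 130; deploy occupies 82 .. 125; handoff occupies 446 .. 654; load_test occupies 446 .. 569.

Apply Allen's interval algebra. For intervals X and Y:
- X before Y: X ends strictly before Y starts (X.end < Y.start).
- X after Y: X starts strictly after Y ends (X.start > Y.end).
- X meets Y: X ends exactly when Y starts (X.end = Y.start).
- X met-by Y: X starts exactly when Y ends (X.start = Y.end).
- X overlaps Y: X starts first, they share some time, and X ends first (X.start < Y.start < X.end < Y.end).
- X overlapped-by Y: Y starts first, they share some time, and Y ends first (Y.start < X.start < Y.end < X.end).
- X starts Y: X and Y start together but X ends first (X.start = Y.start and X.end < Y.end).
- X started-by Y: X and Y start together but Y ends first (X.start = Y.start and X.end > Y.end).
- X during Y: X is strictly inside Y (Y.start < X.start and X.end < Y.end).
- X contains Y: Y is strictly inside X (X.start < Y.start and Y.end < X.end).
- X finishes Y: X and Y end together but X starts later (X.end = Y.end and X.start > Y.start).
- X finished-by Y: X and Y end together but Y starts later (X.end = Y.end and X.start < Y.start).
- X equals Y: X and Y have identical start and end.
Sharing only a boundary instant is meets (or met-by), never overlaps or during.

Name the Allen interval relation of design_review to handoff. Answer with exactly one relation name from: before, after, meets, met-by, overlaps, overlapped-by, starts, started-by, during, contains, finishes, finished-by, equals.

design_review = [307, 667]; handoff = [446, 654].
Compare endpoints: design_review.start < handoff.start, design_review.start < handoff.end, design_review.end > handoff.start, design_review.end > handoff.end.
That pattern is 'contains'.

contains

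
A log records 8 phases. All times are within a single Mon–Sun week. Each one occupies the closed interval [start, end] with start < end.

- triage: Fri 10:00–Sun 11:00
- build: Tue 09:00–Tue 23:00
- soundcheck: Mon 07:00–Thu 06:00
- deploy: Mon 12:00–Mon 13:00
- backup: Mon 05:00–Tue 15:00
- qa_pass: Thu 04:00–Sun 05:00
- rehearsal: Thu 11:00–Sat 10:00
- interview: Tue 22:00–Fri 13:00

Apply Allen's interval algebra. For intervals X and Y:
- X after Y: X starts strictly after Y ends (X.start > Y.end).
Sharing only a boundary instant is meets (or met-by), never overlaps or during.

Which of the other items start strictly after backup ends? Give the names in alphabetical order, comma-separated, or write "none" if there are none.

Target backup = [Mon 05:00, Tue 15:00].
build [Tue 09:00, Tue 23:00] → overlapped-by → no.
deploy [Mon 12:00, Mon 13:00] → during → no.
interview [Tue 22:00, Fri 13:00] → after → yes.
qa_pass [Thu 04:00, Sun 05:00] → after → yes.
rehearsal [Thu 11:00, Sat 10:00] → after → yes.
soundcheck [Mon 07:00, Thu 06:00] → overlapped-by → no.
triage [Fri 10:00, Sun 11:00] → after → yes.
Result: interview, qa_pass, rehearsal, triage.

interview, qa_pass, rehearsal, triage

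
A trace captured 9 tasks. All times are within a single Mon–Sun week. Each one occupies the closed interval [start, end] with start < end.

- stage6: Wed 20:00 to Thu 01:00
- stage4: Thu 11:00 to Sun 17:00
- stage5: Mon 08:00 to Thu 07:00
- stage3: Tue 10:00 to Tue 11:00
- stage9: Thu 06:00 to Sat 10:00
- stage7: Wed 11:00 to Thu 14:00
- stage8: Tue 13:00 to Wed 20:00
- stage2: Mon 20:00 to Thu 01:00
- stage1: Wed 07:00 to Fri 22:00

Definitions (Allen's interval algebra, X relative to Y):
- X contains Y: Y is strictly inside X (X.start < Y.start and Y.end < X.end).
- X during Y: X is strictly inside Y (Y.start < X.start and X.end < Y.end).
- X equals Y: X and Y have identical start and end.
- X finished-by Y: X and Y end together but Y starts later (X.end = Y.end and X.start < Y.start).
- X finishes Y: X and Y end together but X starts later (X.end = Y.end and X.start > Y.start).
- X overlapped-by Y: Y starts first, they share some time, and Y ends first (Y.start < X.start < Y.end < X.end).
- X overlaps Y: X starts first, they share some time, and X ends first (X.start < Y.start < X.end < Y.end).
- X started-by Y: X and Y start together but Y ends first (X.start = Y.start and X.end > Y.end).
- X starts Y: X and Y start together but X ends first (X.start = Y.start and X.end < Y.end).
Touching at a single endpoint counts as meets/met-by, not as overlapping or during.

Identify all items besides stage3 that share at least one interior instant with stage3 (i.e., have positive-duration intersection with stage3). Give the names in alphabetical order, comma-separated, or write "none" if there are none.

stage2, stage5

Target stage3 = [Tue 10:00, Tue 11:00].
stage1 [Wed 07:00, Fri 22:00] → after → no.
stage2 [Mon 20:00, Thu 01:00] → contains → yes.
stage4 [Thu 11:00, Sun 17:00] → after → no.
stage5 [Mon 08:00, Thu 07:00] → contains → yes.
stage6 [Wed 20:00, Thu 01:00] → after → no.
stage7 [Wed 11:00, Thu 14:00] → after → no.
stage8 [Tue 13:00, Wed 20:00] → after → no.
stage9 [Thu 06:00, Sat 10:00] → after → no.
Result: stage2, stage5.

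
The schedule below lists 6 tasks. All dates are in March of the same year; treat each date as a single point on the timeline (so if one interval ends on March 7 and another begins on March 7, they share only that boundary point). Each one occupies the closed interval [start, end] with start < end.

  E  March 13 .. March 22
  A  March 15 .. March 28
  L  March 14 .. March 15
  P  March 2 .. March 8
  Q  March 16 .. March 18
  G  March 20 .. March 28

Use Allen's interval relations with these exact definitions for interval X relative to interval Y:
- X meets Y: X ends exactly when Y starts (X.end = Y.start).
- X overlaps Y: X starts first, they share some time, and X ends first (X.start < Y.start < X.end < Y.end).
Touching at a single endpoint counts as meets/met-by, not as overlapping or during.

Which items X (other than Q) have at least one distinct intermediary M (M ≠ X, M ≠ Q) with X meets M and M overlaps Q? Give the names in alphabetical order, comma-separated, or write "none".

Target Q = [March 16, March 18].
Intermediaries M with M overlaps Q: none.
Union: none.

none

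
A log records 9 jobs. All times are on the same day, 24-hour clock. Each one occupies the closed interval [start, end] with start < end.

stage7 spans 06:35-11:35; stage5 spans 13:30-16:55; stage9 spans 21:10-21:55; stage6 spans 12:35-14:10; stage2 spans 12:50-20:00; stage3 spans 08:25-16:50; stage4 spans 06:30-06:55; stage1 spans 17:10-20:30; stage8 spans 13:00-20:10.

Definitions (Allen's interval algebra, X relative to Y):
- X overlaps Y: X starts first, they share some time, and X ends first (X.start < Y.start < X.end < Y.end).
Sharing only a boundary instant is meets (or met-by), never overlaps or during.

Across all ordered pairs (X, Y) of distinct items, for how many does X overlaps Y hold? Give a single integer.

Checking all 72 ordered pairs for relation 'overlaps'; matching pairs in alphabetical order:
(stage2, stage1): stage2 overlaps stage1 ✓
(stage2, stage8): stage2 overlaps stage8 ✓
(stage3, stage2): stage3 overlaps stage2 ✓
(stage3, stage5): stage3 overlaps stage5 ✓
(stage3, stage8): stage3 overlaps stage8 ✓
(stage4, stage7): stage4 overlaps stage7 ✓
(stage6, stage2): stage6 overlaps stage2 ✓
(stage6, stage5): stage6 overlaps stage5 ✓
(stage6, stage8): stage6 overlaps stage8 ✓
(stage7, stage3): stage7 overlaps stage3 ✓
(stage8, stage1): stage8 overlaps stage1 ✓
Count: 11.

11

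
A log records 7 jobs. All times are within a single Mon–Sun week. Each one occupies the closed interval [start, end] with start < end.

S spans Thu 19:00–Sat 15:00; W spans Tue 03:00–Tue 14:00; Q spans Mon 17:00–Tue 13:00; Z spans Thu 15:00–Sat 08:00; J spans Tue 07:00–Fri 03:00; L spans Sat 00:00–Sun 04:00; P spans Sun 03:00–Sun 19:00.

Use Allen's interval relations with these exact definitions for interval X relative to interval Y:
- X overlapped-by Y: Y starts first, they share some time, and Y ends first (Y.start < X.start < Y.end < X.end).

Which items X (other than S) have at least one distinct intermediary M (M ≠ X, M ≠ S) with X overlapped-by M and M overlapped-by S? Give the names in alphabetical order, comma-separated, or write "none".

P

Target S = [Thu 19:00, Sat 15:00].
Intermediaries M with M overlapped-by S: L.
Via L — items with X overlapped-by L: P.
Union: P.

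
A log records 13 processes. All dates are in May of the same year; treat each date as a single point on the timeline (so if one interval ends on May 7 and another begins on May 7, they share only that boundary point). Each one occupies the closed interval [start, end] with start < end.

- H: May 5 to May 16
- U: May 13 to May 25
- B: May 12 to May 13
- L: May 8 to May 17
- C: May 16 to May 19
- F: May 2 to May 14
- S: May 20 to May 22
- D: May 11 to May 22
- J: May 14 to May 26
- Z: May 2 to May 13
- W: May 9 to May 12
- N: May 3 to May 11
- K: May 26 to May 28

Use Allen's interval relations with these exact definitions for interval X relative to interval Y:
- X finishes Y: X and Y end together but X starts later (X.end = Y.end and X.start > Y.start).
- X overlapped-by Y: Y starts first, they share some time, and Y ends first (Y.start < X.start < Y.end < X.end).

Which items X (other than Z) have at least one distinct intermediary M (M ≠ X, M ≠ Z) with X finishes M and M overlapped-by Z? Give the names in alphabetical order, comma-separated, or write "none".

S

Target Z = [May 2, May 13].
Intermediaries M with M overlapped-by Z: D, H, L.
Via D — items with X finishes D: S.
Via H — items with X finishes H: none.
Via L — items with X finishes L: none.
Union: S.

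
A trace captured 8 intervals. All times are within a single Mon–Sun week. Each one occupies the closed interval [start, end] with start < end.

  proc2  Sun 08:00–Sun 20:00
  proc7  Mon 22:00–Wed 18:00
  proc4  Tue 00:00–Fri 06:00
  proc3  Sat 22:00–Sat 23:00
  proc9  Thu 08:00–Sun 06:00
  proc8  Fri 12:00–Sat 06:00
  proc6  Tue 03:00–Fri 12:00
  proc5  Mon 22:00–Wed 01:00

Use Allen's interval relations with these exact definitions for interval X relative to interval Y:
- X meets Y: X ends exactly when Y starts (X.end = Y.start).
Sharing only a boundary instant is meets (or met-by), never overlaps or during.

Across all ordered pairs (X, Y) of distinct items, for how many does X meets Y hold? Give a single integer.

Checking all 56 ordered pairs for relation 'meets'; matching pairs in alphabetical order:
(proc6, proc8): proc6 meets proc8 ✓
Count: 1.

1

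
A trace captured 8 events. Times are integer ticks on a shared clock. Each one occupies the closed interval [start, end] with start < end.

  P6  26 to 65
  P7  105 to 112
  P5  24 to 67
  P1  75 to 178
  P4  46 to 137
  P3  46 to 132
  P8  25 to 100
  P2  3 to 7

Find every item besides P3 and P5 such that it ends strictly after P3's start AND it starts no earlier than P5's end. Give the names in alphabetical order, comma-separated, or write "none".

P1, P7

Conditions: its end is strictly after P3's start (X.end > 46) AND its start is no earlier than P5's end (X.start >= 67).
P1: end 178 > 46? ✓; start 75 >= 67? ✓ → yes.
P2: end 7 > 46? ✗; start 3 >= 67? ✗ → no.
P4: end 137 > 46? ✓; start 46 >= 67? ✗ → no.
P6: end 65 > 46? ✓; start 26 >= 67? ✗ → no.
P7: end 112 > 46? ✓; start 105 >= 67? ✓ → yes.
P8: end 100 > 46? ✓; start 25 >= 67? ✗ → no.
Result: P1, P7.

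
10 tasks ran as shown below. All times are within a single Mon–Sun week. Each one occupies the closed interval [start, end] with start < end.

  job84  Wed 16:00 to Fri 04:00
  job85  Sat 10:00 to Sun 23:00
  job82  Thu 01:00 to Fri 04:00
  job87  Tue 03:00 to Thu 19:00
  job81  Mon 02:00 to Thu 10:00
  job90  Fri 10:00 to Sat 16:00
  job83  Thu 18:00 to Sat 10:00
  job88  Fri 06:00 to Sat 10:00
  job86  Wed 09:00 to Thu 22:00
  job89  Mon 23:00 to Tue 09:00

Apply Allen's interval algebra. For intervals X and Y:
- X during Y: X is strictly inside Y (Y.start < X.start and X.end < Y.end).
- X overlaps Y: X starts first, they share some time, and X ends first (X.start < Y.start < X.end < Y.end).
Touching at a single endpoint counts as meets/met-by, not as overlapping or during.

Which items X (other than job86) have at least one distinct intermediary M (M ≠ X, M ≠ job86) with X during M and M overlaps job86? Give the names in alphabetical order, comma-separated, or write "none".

job89

Target job86 = [Wed 09:00, Thu 22:00].
Intermediaries M with M overlaps job86: job81, job87.
Via job81 — items with X during job81: job89.
Via job87 — items with X during job87: none.
Union: job89.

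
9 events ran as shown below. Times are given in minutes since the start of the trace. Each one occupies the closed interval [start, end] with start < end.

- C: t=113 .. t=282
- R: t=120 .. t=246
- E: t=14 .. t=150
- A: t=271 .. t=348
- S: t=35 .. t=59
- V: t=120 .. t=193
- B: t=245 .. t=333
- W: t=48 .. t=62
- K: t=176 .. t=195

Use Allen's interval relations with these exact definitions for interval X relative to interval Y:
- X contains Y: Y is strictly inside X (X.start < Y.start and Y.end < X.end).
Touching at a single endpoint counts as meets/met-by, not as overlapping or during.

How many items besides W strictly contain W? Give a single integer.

Target W = [t=48, t=62].
A [t=271, t=348] → after → no.
B [t=245, t=333] → after → no.
C [t=113, t=282] → after → no.
E [t=14, t=150] → contains → counts.
K [t=176, t=195] → after → no.
R [t=120, t=246] → after → no.
S [t=35, t=59] → overlaps → no.
V [t=120, t=193] → after → no.
Total: 1.

1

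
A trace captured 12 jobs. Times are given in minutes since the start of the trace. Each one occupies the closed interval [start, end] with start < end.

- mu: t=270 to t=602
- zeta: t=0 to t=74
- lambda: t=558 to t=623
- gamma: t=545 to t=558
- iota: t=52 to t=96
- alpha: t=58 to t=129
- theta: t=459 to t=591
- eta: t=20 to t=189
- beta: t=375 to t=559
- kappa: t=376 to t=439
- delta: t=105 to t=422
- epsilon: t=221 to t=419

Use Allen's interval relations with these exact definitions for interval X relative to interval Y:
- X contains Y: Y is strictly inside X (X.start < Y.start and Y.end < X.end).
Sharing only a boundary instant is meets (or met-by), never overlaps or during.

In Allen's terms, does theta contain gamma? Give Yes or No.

theta = [t=459, t=591], gamma = [t=545, t=558].
Actual relation of theta to gamma: contains.
Asked whether 'contains' holds → Yes.

Yes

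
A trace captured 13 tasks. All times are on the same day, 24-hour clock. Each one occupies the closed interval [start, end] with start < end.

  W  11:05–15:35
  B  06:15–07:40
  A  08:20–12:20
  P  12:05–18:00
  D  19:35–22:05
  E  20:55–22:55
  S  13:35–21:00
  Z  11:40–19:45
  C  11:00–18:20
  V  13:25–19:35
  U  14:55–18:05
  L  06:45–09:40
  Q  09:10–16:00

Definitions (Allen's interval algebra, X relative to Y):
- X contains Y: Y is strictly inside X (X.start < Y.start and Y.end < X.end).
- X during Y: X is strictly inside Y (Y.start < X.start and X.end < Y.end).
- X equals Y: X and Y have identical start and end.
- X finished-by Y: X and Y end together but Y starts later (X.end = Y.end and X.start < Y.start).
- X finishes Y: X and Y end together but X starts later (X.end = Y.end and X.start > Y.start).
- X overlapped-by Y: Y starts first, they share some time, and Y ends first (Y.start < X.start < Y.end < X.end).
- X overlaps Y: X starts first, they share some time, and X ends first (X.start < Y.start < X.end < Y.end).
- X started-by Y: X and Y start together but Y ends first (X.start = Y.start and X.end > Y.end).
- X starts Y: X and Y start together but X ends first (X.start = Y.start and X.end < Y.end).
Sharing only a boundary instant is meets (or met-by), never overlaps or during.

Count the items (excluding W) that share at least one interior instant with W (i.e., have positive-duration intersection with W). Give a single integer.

Target W = [11:05, 15:35].
A [08:20, 12:20] → overlaps → counts.
B [06:15, 07:40] → before → no.
C [11:00, 18:20] → contains → counts.
D [19:35, 22:05] → after → no.
E [20:55, 22:55] → after → no.
L [06:45, 09:40] → before → no.
P [12:05, 18:00] → overlapped-by → counts.
Q [09:10, 16:00] → contains → counts.
S [13:35, 21:00] → overlapped-by → counts.
U [14:55, 18:05] → overlapped-by → counts.
V [13:25, 19:35] → overlapped-by → counts.
Z [11:40, 19:45] → overlapped-by → counts.
Total: 8.

8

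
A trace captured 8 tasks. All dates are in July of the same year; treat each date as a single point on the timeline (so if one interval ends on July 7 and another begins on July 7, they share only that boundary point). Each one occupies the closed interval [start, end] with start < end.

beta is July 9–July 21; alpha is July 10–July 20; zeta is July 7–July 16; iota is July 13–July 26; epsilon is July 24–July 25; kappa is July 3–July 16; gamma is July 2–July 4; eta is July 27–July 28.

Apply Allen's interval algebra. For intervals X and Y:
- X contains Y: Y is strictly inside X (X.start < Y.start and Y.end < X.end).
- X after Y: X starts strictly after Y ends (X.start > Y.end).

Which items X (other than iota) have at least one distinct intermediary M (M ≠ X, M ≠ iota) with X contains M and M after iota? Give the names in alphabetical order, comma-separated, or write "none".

Target iota = [July 13, July 26].
Intermediaries M with M after iota: eta.
Via eta — items with X contains eta: none.
Union: none.

none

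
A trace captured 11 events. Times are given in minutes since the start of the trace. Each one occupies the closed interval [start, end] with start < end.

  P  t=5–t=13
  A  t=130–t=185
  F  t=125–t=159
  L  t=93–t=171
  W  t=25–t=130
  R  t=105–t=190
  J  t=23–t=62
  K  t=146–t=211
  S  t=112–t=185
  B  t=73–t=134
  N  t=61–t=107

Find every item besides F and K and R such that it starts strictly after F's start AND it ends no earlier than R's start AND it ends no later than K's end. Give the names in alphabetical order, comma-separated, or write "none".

Conditions: its start is strictly after F's start (X.start > t=125) AND its end is no earlier than R's start (X.end >= t=105) AND its end is no later than K's end (X.end <= t=211).
A: start t=130 > t=125? ✓; end t=185 >= t=105? ✓; end t=185 <= t=211? ✓ → yes.
B: start t=73 > t=125? ✗; end t=134 >= t=105? ✓; end t=134 <= t=211? ✓ → no.
J: start t=23 > t=125? ✗; end t=62 >= t=105? ✗; end t=62 <= t=211? ✓ → no.
L: start t=93 > t=125? ✗; end t=171 >= t=105? ✓; end t=171 <= t=211? ✓ → no.
N: start t=61 > t=125? ✗; end t=107 >= t=105? ✓; end t=107 <= t=211? ✓ → no.
P: start t=5 > t=125? ✗; end t=13 >= t=105? ✗; end t=13 <= t=211? ✓ → no.
S: start t=112 > t=125? ✗; end t=185 >= t=105? ✓; end t=185 <= t=211? ✓ → no.
W: start t=25 > t=125? ✗; end t=130 >= t=105? ✓; end t=130 <= t=211? ✓ → no.
Result: A.

A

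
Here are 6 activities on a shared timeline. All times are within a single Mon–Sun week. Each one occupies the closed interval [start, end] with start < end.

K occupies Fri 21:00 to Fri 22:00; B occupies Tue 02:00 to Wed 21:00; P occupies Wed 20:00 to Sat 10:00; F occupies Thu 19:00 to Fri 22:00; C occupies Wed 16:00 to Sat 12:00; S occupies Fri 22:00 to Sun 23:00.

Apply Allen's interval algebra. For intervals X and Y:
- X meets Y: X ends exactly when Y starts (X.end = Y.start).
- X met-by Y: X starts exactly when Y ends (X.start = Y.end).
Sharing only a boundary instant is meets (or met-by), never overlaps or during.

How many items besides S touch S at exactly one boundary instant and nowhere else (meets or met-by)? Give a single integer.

2

Target S = [Fri 22:00, Sun 23:00].
B [Tue 02:00, Wed 21:00] → before → no.
C [Wed 16:00, Sat 12:00] → overlaps → no.
F [Thu 19:00, Fri 22:00] → meets → counts.
K [Fri 21:00, Fri 22:00] → meets → counts.
P [Wed 20:00, Sat 10:00] → overlaps → no.
Total: 2.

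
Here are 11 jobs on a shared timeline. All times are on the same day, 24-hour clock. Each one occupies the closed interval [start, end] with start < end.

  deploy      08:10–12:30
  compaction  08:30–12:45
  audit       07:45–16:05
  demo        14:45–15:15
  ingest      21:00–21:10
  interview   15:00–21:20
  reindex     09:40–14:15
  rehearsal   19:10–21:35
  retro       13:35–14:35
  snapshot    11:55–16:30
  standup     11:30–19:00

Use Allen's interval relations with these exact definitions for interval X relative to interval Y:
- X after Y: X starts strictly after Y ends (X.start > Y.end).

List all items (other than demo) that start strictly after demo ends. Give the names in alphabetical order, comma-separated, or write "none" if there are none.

Target demo = [14:45, 15:15].
audit [07:45, 16:05] → contains → no.
compaction [08:30, 12:45] → before → no.
deploy [08:10, 12:30] → before → no.
ingest [21:00, 21:10] → after → yes.
interview [15:00, 21:20] → overlapped-by → no.
rehearsal [19:10, 21:35] → after → yes.
reindex [09:40, 14:15] → before → no.
retro [13:35, 14:35] → before → no.
snapshot [11:55, 16:30] → contains → no.
standup [11:30, 19:00] → contains → no.
Result: ingest, rehearsal.

ingest, rehearsal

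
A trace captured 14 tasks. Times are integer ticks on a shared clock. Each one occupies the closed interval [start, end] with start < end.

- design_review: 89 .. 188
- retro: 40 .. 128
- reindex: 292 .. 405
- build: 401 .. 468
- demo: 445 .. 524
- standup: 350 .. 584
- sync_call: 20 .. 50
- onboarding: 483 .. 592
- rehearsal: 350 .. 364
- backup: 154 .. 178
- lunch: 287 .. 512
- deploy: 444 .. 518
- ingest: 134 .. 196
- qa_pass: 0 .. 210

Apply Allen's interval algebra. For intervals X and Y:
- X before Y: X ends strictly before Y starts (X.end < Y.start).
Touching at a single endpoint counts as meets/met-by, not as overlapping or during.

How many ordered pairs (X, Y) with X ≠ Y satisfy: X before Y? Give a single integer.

61

Checking all 182 ordered pairs for relation 'before'; matching pairs in alphabetical order:
(backup, build): backup before build ✓
(backup, demo): backup before demo ✓
(backup, deploy): backup before deploy ✓
(backup, lunch): backup before lunch ✓
(backup, onboarding): backup before onboarding ✓
(backup, rehearsal): backup before rehearsal ✓
(backup, reindex): backup before reindex ✓
(backup, standup): backup before standup ✓
(build, onboarding): build before onboarding ✓
(design_review, build): design_review before build ✓
(design_review, demo): design_review before demo ✓
(design_review, deploy): design_review before deploy ✓
(design_review, lunch): design_review before lunch ✓
(design_review, onboarding): design_review before onboarding ✓
(design_review, rehearsal): design_review before rehearsal ✓
(design_review, reindex): design_review before reindex ✓
(design_review, standup): design_review before standup ✓
(ingest, build): ingest before build ✓
(ingest, demo): ingest before demo ✓
(ingest, deploy): ingest before deploy ✓
(ingest, lunch): ingest before lunch ✓
(ingest, onboarding): ingest before onboarding ✓
(ingest, rehearsal): ingest before rehearsal ✓
(ingest, reindex): ingest before reindex ✓
... plus 37 further pairs not listed.
Count: 61.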